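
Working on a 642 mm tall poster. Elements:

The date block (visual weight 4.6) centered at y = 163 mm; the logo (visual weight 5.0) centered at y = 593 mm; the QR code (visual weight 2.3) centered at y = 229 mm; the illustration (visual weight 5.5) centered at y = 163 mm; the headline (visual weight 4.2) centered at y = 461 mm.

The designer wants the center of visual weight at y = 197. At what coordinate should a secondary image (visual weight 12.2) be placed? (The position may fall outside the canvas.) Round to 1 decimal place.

y ≈ -34.1

After adding the secondary image, total weight = 4.6 + 5.0 + 2.3 + 5.5 + 4.2 + 12.2 = 33.8.
y: need Σw·y = 33.8·197 = 6658.6. Existing = 4.6·163 + 5.0·593 + 2.3·229 + 5.5·163 + 4.2·461 = 7074.2. Remainder -415.6 / 12.2 ≈ -34.07.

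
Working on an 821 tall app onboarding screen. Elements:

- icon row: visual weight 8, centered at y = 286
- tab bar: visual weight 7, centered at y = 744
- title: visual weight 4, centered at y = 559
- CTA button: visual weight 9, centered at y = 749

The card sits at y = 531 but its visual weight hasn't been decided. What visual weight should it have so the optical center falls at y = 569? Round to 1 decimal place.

w ≈ 14.2

Existing Σw = 28 (8 + 7 + 4 + 9); existing moment 8·286 + 7·744 + 4·559 + 9·749 = 16473.
Set Σw·y/Σw = 569: (16473 + 531w) = 569·(28 + w).
Solving: w = (569·28 − 16473) / (531 − 569) = -541 / -38 ≈ 14.24.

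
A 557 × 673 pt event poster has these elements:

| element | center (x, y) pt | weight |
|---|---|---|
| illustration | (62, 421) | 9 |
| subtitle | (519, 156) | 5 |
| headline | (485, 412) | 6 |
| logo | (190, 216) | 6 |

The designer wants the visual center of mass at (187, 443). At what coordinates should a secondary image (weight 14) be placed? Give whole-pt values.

(20, 670)

After adding the secondary image, total weight = 9 + 5 + 6 + 6 + 14 = 40.
x: target moment 40×187 = 7480; current 9·62 + 5·519 + 6·485 + 6·190 = 7203; the secondary image supplies 277, so x = 277/14 ≈ 19.79.
y: target moment 40×443 = 17720; current 9·421 + 5·156 + 6·412 + 6·216 = 8337; the secondary image supplies 9383, so y = 9383/14 ≈ 670.21.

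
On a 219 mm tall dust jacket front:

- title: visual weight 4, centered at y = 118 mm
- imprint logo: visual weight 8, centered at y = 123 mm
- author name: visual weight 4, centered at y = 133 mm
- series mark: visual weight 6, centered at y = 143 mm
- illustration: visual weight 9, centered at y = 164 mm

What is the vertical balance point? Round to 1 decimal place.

Σw = 4 + 8 + 4 + 6 + 9 = 31.
y-moment: 4·118 + 8·123 + 4·133 + 6·143 + 9·164 = 4322; centroid 4322/31 ≈ 139.42.

y ≈ 139.4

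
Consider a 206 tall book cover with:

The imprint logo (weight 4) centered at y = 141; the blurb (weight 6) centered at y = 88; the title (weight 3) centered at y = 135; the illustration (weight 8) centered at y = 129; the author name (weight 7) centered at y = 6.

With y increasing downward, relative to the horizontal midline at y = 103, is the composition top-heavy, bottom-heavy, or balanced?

top-heavy

Weights sum to 4 + 6 + 3 + 8 + 7 = 28.
y-moment: 4·141 + 6·88 + 3·135 + 8·129 + 7·6 = 2571; centroid 2571/28 ≈ 91.82.
Since 91.8 is above (smaller y than) 103, the composition reads top-heavy.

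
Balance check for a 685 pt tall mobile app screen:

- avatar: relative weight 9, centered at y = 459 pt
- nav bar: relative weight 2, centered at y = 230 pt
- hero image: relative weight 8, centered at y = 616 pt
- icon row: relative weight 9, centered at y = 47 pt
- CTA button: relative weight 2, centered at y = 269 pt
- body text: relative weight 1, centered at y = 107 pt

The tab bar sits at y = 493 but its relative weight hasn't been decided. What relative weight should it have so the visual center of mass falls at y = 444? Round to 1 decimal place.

Fixed elements: Σw = 9 + 2 + 8 + 9 + 2 + 1 = 31, Σw·y = 9·459 + 2·230 + 8·616 + 9·47 + 2·269 + 1·107 = 10587.
For the centroid to hit 444: (10587 + w·493) / (31 + w) = 444.
Solving: w = (444·31 − 10587) / (493 − 444) = 3177 / 49 ≈ 64.84.

w ≈ 64.8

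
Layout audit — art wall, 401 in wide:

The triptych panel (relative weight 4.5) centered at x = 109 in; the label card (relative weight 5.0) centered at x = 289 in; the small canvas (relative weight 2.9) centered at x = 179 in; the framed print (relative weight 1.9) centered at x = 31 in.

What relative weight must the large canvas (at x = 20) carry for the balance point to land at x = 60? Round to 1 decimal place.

Fixed elements: Σw = 4.5 + 5.0 + 2.9 + 1.9 = 14.3, Σw·x = 4.5·109 + 5.0·289 + 2.9·179 + 1.9·31 = 2513.5.
Balance at x = 60 requires (2513.5 + w·20) / (14.3 + w) = 60.
Rearranging, w·(20 − 60) = 60·14.3 − 2513.5 = -1655.5, so w ≈ -1655.5/-40 = 41.39.

w ≈ 41.4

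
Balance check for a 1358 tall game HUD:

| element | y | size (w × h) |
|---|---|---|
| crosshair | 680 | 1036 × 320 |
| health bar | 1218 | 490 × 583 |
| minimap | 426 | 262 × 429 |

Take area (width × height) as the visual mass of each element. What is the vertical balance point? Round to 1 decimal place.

y ≈ 851.5

Areas: crosshair 1036·320 = 331520, health bar 490·583 = 285670, minimap 262·429 = 112398. Total weight = 729588.
Σw·y = 331520·680 + 285670·1218 + 112398·426 = 621261208, so ȳ = 621261208/729588 ≈ 851.52.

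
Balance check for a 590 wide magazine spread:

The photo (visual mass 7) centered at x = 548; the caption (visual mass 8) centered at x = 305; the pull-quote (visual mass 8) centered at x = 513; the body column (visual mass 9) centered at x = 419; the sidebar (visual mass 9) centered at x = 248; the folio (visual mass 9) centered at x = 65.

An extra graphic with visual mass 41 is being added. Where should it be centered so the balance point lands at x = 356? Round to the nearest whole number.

With the extra graphic, Σw becomes 7 + 8 + 8 + 9 + 9 + 9 + 41 = 91.
x: target moment 91×356 = 32396; current 7·548 + 8·305 + 8·513 + 9·419 + 9·248 + 9·65 = 16968; the extra graphic supplies 15428, so x = 15428/41 ≈ 376.29.

x ≈ 376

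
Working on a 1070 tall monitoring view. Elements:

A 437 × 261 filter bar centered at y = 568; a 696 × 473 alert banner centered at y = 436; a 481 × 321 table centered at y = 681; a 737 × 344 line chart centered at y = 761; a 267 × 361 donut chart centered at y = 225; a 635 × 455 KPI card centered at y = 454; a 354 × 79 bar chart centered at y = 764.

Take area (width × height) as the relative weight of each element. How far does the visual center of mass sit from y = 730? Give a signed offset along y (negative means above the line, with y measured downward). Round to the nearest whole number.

Areas → weights: filter bar 437·261 = 114057, alert banner 696·473 = 329208, table 481·321 = 154401, line chart 737·344 = 253528, donut chart 267·361 = 96387, KPI card 635·455 = 288925, bar chart 354·79 = 27966; Σw = 1264472.
Σw·y = 114057·568 + 329208·436 + 154401·681 + 253528·761 + 96387·225 + 288925·454 + 27966·764 = 680626002, so ȳ = 680626002/1264472 ≈ 538.27.
Against y = 730, that's 538.27 − 730 = -191.73.

≈ -192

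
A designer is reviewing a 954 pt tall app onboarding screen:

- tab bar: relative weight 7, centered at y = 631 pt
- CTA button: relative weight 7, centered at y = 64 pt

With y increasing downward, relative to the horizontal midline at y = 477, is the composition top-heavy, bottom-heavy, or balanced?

top-heavy

Total weight = 7 + 7 = 14.
y: (7·631 + 7·64) / 14 = 4865 / 14 ≈ 347.50
347.5 lies above (smaller y than) the midline 477, so the layout is top-heavy.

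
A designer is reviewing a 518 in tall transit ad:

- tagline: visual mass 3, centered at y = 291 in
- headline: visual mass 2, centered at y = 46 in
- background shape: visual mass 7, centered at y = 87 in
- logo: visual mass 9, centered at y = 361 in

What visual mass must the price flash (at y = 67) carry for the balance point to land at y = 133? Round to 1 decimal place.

Fixed elements: Σw = 3 + 2 + 7 + 9 = 21, Σw·y = 3·291 + 2·46 + 7·87 + 9·361 = 4823.
Set Σw·y/Σw = 133: (4823 + 67w) = 133·(21 + w).
So w = (133·21 − 4823)/(67 − 133) = -2030/-66 ≈ 30.76.

w ≈ 30.8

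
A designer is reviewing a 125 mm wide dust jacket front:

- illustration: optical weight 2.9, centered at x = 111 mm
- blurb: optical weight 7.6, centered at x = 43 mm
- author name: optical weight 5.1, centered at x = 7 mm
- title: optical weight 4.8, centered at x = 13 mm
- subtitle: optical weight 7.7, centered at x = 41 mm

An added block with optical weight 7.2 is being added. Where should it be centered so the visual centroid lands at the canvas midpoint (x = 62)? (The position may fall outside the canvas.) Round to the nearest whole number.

With the added block, Σw becomes 2.9 + 7.6 + 5.1 + 4.8 + 7.7 + 7.2 = 35.3.
x: need Σw·x = 35.3·62 = 2188.6. Existing = 2.9·111 + 7.6·43 + 5.1·7 + 4.8·13 + 7.7·41 = 1062.5. Remainder 1126.1 / 7.2 ≈ 156.40.

x ≈ 156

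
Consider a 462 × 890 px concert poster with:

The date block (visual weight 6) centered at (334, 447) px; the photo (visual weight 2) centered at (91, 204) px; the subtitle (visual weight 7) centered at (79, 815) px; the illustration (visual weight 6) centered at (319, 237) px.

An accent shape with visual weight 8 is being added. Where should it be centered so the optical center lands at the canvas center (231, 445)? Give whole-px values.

(256, 336)

With the accent shape, Σw becomes 6 + 2 + 7 + 6 + 8 = 29.
Along x: (4653 + 8·x) / 29 = 231 (existing moment 6·334 + 2·91 + 7·79 + 6·319 = 4653) ⇒ x = (6699 − 4653) / 8 ≈ 255.75.
Along y: (10217 + 8·y) / 29 = 445 (existing moment 6·447 + 2·204 + 7·815 + 6·237 = 10217) ⇒ y = (12905 − 10217) / 8 ≈ 336.00.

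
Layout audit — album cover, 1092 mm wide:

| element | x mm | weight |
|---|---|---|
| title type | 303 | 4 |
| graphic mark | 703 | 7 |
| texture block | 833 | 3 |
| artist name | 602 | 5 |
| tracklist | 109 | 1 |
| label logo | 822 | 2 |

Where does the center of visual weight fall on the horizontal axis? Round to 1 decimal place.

Total weight = 4 + 7 + 3 + 5 + 1 + 2 = 22.
x: moment 13395 / weight 22 ≈ 608.86

x ≈ 608.9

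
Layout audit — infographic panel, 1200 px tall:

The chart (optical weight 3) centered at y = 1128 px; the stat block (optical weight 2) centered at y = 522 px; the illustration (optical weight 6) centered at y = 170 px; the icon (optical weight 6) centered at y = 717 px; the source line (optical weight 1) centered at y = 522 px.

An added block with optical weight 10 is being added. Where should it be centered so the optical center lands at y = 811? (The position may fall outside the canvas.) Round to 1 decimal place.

y ≈ 1243.6

After adding the added block, total weight = 3 + 2 + 6 + 6 + 1 + 10 = 28.
y: target moment 28×811 = 22708; current 3·1128 + 2·522 + 6·170 + 6·717 + 1·522 = 10272; the added block supplies 12436, so y = 12436/10 ≈ 1243.60.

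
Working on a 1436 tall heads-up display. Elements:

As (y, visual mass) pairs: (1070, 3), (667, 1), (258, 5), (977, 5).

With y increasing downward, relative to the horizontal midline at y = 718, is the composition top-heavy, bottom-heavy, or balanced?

balanced

Σw = 3 + 1 + 5 + 5 = 14.
Σw·y = 3·1070 + 1·667 + 5·258 + 5·977 = 10052, so ȳ = 10052/14 ≈ 718.00.
718.00 = 718 exactly: balanced.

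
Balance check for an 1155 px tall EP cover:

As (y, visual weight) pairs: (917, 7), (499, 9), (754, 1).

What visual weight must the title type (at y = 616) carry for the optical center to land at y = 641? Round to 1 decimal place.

w ≈ 30.7

Existing Σw = 17 (7 + 9 + 1); existing moment 7·917 + 9·499 + 1·754 = 11664.
For the centroid to hit 641: (11664 + w·616) / (17 + w) = 641.
So w = (641·17 − 11664)/(616 − 641) = -767/-25 ≈ 30.68.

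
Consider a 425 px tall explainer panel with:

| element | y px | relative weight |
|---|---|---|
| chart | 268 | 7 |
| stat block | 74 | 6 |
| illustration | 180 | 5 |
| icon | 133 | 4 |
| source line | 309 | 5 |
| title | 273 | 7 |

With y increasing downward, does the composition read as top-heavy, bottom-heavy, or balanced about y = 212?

Total weight = 7 + 6 + 5 + 4 + 5 + 7 = 34.
Σw·y = 7208; ȳ = 7208/34 ≈ 212.00.
212.00 = 212 exactly: balanced.

balanced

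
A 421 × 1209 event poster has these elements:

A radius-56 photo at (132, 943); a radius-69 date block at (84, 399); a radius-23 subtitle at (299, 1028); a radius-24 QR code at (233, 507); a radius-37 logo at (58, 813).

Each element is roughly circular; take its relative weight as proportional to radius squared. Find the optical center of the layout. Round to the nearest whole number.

Weights ∝ r²: photo 56² = 3136, date block 69² = 4761, subtitle 23² = 529, QR code 24² = 576, logo 37² = 1369; Σw = 10371.
Σw·x = 3136·132 + 4761·84 + 529·299 + 576·233 + 1369·58 = 1185657, so x̄ = 1185657/10371 ≈ 114.32.
Σw·y = 3136·943 + 4761·399 + 529·1028 + 576·507 + 1369·813 = 6805728, so ȳ = 6805728/10371 ≈ 656.23.

(114, 656)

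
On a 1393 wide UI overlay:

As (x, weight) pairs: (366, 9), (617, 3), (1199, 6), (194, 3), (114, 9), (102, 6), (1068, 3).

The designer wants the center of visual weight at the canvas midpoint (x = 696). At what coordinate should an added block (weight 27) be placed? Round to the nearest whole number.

x ≈ 1043

With the added block, Σw becomes 9 + 3 + 6 + 3 + 9 + 6 + 3 + 27 = 66.
Along x: (17763 + 27·x) / 66 = 696 (existing moment 9·366 + 3·617 + 6·1199 + 3·194 + 9·114 + 6·102 + 3·1068 = 17763) ⇒ x = (45936 − 17763) / 27 ≈ 1043.44.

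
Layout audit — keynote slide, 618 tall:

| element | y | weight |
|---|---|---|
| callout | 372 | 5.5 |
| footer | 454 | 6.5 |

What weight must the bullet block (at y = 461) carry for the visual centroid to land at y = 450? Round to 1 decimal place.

w ≈ 36.6

Fixed elements: Σw = 5.5 + 6.5 = 12.0, Σw·y = 5.5·372 + 6.5·454 = 4997.0.
Set Σw·y/Σw = 450: (4997.0 + 461w) = 450·(12.0 + w).
So w = (450·12.0 − 4997.0)/(461 − 450) = 403.0/11 ≈ 36.64.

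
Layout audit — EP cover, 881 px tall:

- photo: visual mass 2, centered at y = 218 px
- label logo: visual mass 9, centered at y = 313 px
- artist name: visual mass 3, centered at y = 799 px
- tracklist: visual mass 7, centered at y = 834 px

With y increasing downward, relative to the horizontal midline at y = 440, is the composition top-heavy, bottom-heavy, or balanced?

Σw = 2 + 9 + 3 + 7 = 21.
y-moment: 2·218 + 9·313 + 3·799 + 7·834 = 11488; centroid 11488/21 ≈ 547.05.
547.0 vs midline 440 → bottom-heavy.

bottom-heavy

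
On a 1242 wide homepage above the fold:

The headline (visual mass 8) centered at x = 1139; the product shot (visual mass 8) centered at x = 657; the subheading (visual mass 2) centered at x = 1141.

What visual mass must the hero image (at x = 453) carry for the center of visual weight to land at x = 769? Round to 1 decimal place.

Fixed elements: Σw = 8 + 8 + 2 = 18, Σw·x = 8·1139 + 8·657 + 2·1141 = 16650.
Balance at x = 769 requires (16650 + w·453) / (18 + w) = 769.
So w = (769·18 − 16650)/(453 − 769) = -2808/-316 ≈ 8.89.

w ≈ 8.9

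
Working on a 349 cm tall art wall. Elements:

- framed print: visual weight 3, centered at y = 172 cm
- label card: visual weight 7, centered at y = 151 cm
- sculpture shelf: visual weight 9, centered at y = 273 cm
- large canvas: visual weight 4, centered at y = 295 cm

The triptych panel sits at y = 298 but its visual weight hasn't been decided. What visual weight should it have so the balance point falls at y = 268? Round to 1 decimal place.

Fixed elements: Σw = 3 + 7 + 9 + 4 = 23, Σw·y = 3·172 + 7·151 + 9·273 + 4·295 = 5210.
Set Σw·y/Σw = 268: (5210 + 298w) = 268·(23 + w).
Rearranging, w·(298 − 268) = 268·23 − 5210 = 954, so w ≈ 954/30 = 31.80.

w ≈ 31.8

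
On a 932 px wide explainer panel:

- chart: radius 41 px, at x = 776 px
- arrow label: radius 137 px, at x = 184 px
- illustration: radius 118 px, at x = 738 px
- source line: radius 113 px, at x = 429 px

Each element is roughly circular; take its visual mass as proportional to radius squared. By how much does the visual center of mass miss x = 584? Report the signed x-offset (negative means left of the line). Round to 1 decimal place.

≈ -148.9 px

Weights ∝ r²: chart 41² = 1681, arrow label 137² = 18769, illustration 118² = 13924, source line 113² = 12769; Σw = 47143.
Σw·x = 1681·776 + 18769·184 + 13924·738 + 12769·429 = 20511765, so x̄ = 20511765/47143 ≈ 435.10.
Against x = 584, that's 435.10 − 584 = -148.90.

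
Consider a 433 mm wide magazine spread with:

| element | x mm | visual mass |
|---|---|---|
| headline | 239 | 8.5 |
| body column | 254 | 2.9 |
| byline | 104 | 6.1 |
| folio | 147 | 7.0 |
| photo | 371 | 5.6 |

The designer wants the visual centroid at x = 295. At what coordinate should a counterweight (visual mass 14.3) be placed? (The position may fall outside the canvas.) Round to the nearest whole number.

With the counterweight, Σw becomes 8.5 + 2.9 + 6.1 + 7.0 + 5.6 + 14.3 = 44.4.
x: target moment 44.4×295 = 13098.0; current 8.5·239 + 2.9·254 + 6.1·104 + 7.0·147 + 5.6·371 = 6509.1; the counterweight supplies 6588.9, so x = 6588.9/14.3 ≈ 460.76.

x ≈ 461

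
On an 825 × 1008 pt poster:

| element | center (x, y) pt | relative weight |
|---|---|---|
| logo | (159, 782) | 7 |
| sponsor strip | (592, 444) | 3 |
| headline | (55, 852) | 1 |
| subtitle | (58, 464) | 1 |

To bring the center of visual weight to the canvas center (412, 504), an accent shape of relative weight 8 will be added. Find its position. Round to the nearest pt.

(655, 245)

New total weight: (7 + 3 + 1 + 1) + 8 = 20.
x: target moment 20×412 = 8240; current 7·159 + 3·592 + 1·55 + 1·58 = 3002; the accent shape supplies 5238, so x = 5238/8 ≈ 654.75.
y: target moment 20×504 = 10080; current 7·782 + 3·444 + 1·852 + 1·464 = 8122; the accent shape supplies 1958, so y = 1958/8 ≈ 244.75.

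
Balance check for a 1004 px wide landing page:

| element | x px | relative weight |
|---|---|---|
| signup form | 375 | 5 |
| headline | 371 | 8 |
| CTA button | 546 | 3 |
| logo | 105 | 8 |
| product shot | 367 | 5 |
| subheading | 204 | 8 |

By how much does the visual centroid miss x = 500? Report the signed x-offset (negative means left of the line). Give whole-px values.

Weights sum to 5 + 8 + 3 + 8 + 5 + 8 = 37.
Σw·x = 5·375 + 8·371 + 3·546 + 8·105 + 5·367 + 8·204 = 10788, so x̄ = 10788/37 ≈ 291.57.
Against x = 500, that's 291.57 − 500 = -208.43.

≈ -208 px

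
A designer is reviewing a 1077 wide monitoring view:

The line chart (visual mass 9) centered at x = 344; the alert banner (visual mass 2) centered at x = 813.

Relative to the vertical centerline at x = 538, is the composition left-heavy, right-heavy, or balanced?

left-heavy

Σw = 9 + 2 = 11.
x-moment: 9·344 + 2·813 = 4722; centroid 4722/11 ≈ 429.27.
Since 429.3 is left of 538, the composition reads left-heavy.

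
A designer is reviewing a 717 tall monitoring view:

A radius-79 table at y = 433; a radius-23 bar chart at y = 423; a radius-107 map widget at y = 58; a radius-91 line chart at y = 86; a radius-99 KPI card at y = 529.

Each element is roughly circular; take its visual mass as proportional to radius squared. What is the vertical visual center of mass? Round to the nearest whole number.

y ≈ 261

Weights ∝ r²: table 79² = 6241, bar chart 23² = 529, map widget 107² = 11449, line chart 91² = 8281, KPI card 99² = 9801; Σw = 36301.
y-moment: 6241·433 + 529·423 + 11449·58 + 8281·86 + 9801·529 = 9487057; centroid 9487057/36301 ≈ 261.34.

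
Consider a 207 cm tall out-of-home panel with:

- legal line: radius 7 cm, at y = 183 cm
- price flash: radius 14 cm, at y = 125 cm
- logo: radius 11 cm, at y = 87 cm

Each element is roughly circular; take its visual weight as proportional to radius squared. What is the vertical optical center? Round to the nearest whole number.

Weights ∝ r²: legal line 7² = 49, price flash 14² = 196, logo 11² = 121; Σw = 366.
y-moment: 49·183 + 196·125 + 121·87 = 43994; centroid 43994/366 ≈ 120.20.

y ≈ 120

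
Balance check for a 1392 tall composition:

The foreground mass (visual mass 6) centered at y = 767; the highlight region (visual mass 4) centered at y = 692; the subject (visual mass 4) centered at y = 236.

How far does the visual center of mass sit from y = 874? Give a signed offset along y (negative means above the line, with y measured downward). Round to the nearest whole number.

Total weight = 6 + 4 + 4 = 14.
y: (6·767 + 4·692 + 4·236) / 14 = 8314 / 14 ≈ 593.86
Offset from y = 874: 593.86 − 874 ≈ -280.14.

≈ -280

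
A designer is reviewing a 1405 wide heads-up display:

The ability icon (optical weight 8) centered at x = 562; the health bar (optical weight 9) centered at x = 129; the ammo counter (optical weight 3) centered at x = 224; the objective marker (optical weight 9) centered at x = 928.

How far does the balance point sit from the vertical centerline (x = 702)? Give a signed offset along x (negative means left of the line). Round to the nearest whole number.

Σw = 8 + 9 + 3 + 9 = 29.
x-moment: 8·562 + 9·129 + 3·224 + 9·928 = 14681; centroid 14681/29 ≈ 506.24.
Difference: 506.24 − 702 ≈ -195.76.

≈ -196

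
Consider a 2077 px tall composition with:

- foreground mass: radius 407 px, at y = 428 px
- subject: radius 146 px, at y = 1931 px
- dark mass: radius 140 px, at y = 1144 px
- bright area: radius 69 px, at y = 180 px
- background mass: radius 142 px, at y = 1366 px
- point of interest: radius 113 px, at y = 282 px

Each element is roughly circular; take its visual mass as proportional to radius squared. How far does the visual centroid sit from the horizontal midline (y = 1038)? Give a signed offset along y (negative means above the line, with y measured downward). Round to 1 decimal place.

Weights ∝ r²: foreground mass 407² = 165649, subject 146² = 21316, dark mass 140² = 19600, bright area 69² = 4761, background mass 142² = 20164, point of interest 113² = 12769; Σw = 244259.
Σw·y = 166483230; ȳ = 166483230/244259 ≈ 681.58.
Against y = 1038, that's 681.58 − 1038 = -356.42.

≈ -356.4 px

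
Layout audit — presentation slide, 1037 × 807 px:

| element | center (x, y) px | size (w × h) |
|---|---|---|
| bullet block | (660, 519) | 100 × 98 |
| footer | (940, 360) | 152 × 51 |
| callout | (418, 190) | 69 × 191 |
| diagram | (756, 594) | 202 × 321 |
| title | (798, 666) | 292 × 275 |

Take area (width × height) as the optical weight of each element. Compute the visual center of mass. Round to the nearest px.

Areas → weights: bullet block 100·98 = 9800, footer 152·51 = 7752, callout 69·191 = 13179, diagram 202·321 = 64842, title 292·275 = 80300; Σw = 175873.
x: (9800·660 + 7752·940 + 13179·418 + 64842·756 + 80300·798) / 175873 = 132363654 / 175873 ≈ 752.61
y: (9800·519 + 7752·360 + 13179·190 + 64842·594 + 80300·666) / 175873 = 102376878 / 175873 ≈ 582.11

(753, 582)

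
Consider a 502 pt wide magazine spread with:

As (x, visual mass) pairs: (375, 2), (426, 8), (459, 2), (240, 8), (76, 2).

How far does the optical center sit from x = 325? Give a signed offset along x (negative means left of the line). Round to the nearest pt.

Total weight = 2 + 8 + 2 + 8 + 2 = 22.
x-moment: 2·375 + 8·426 + 2·459 + 8·240 + 2·76 = 7148; centroid 7148/22 ≈ 324.91.
Offset from x = 325: 324.91 − 325 ≈ -0.09.

≈ 0 pt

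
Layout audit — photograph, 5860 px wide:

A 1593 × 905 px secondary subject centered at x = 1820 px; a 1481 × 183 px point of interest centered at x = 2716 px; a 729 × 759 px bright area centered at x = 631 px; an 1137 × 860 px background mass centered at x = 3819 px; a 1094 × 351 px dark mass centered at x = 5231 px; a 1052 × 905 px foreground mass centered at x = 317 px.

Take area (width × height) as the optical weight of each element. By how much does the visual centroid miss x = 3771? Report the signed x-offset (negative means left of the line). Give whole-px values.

≈ -1641 px

Taking area as weight: secondary subject 1593·905 = 1441665, point of interest 1481·183 = 271023, bright area 729·759 = 553311, background mass 1137·860 = 977820, dark mass 1094·351 = 383994, foreground mass 1052·905 = 952060. Sum 4579873.
x: (1441665·1820 + 271023·2716 + 553311·631 + 977820·3819 + 383994·5231 + 952060·317) / 4579873 = 9753838223 / 4579873 ≈ 2129.72
Offset from x = 3771: 2129.72 − 3771 ≈ -1641.28.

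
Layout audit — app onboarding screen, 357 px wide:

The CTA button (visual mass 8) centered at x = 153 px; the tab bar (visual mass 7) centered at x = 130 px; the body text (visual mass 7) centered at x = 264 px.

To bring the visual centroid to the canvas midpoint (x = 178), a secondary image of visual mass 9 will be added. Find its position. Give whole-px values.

With the secondary image, Σw becomes 8 + 7 + 7 + 9 = 31.
Along x: (3982 + 9·x) / 31 = 178 (existing moment 8·153 + 7·130 + 7·264 = 3982) ⇒ x = (5518 − 3982) / 9 ≈ 170.67.

x ≈ 171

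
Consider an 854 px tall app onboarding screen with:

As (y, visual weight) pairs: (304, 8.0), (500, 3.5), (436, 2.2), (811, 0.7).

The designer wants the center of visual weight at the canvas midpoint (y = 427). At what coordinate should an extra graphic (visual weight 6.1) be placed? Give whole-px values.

y ≈ 499

After adding the extra graphic, total weight = 8.0 + 3.5 + 2.2 + 0.7 + 6.1 = 20.5.
Along y: (5708.9 + 6.1·y) / 20.5 = 427 (existing moment 8.0·304 + 3.5·500 + 2.2·436 + 0.7·811 = 5708.9) ⇒ y = (8753.5 − 5708.9) / 6.1 ≈ 499.11.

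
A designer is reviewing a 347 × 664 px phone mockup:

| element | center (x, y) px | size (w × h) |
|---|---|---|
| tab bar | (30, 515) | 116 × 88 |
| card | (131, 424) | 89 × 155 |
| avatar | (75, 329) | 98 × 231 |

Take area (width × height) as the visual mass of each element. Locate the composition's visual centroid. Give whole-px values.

Taking area as weight: tab bar 116·88 = 10208, card 89·155 = 13795, avatar 98·231 = 22638. Sum 46641.
Σw·x = 10208·30 + 13795·131 + 22638·75 = 3811235, so x̄ = 3811235/46641 ≈ 81.71.
Σw·y = 10208·515 + 13795·424 + 22638·329 = 18554102, so ȳ = 18554102/46641 ≈ 397.81.

(82, 398)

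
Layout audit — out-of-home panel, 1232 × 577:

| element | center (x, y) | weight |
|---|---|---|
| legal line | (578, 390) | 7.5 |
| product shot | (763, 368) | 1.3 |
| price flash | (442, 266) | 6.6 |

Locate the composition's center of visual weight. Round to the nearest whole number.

(535, 335)

Σw = 7.5 + 1.3 + 6.6 = 15.4.
Σw·x = 7.5·578 + 1.3·763 + 6.6·442 = 8244.1, so x̄ = 8244.1/15.4 ≈ 535.33.
Σw·y = 7.5·390 + 1.3·368 + 6.6·266 = 5159.0, so ȳ = 5159.0/15.4 ≈ 335.00.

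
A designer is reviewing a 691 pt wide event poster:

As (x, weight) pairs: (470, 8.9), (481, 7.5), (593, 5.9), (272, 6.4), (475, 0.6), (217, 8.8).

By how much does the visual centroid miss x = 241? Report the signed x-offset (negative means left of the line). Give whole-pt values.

Σw = 8.9 + 7.5 + 5.9 + 6.4 + 0.6 + 8.8 = 38.1.
Σw·x = 8.9·470 + 7.5·481 + 5.9·593 + 6.4·272 + 0.6·475 + 8.8·217 = 15224.6, so x̄ = 15224.6/38.1 ≈ 399.60.
Offset from x = 241: 399.60 − 241 ≈ 158.60.

≈ 159 pt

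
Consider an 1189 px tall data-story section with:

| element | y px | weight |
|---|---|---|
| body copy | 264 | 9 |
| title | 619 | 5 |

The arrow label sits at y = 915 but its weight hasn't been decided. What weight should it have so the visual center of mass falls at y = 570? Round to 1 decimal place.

Existing Σw = 14 (9 + 5); existing moment 9·264 + 5·619 = 5471.
For the centroid to hit 570: (5471 + w·915) / (14 + w) = 570.
Solving: w = (570·14 − 5471) / (915 − 570) = 2509 / 345 ≈ 7.27.

w ≈ 7.3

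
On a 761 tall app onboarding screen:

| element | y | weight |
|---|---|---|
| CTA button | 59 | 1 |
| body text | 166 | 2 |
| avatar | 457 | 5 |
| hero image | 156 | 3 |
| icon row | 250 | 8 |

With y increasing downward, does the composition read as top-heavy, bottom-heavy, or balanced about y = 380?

Σw = 1 + 2 + 5 + 3 + 8 = 19.
y: (1·59 + 2·166 + 5·457 + 3·156 + 8·250) / 19 = 5144 / 19 ≈ 270.74
270.7 vs midline 380 → top-heavy.

top-heavy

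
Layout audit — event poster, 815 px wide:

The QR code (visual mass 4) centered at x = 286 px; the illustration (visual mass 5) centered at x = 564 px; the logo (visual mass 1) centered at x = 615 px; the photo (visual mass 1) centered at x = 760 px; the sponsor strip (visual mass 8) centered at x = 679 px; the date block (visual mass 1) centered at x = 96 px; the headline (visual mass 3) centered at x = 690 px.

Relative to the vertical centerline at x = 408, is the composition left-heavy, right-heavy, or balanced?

right-heavy

Weights sum to 4 + 5 + 1 + 1 + 8 + 1 + 3 = 23.
x: (4·286 + 5·564 + 1·615 + 1·760 + 8·679 + 1·96 + 3·690) / 23 = 12937 / 23 ≈ 562.48
Since 562.5 is right of 408, the composition reads right-heavy.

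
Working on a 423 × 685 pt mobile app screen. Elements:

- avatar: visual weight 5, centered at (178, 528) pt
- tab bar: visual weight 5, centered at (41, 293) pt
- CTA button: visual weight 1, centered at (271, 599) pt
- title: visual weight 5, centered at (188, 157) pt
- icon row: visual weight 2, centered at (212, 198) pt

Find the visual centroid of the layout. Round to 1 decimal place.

Σw = 5 + 5 + 1 + 5 + 2 = 18.
x: (5·178 + 5·41 + 1·271 + 5·188 + 2·212) / 18 = 2730 / 18 ≈ 151.67
y: (5·528 + 5·293 + 1·599 + 5·157 + 2·198) / 18 = 5885 / 18 ≈ 326.94

(151.7, 326.9)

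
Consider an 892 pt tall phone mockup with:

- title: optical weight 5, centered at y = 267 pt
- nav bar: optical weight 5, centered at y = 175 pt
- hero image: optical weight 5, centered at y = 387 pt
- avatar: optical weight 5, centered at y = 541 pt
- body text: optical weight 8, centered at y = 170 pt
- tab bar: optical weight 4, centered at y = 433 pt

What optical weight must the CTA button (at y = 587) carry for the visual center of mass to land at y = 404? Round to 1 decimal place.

Existing Σw = 32 (5 + 5 + 5 + 5 + 8 + 4); existing moment 5·267 + 5·175 + 5·387 + 5·541 + 8·170 + 4·433 = 9942.
Set Σw·y/Σw = 404: (9942 + 587w) = 404·(32 + w).
So w = (404·32 − 9942)/(587 − 404) = 2986/183 ≈ 16.32.

w ≈ 16.3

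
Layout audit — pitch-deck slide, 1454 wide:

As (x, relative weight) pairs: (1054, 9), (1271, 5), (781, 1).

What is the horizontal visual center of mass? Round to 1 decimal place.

x ≈ 1108.1

Σw = 9 + 5 + 1 = 15.
Σw·x = 9·1054 + 5·1271 + 1·781 = 16622, so x̄ = 16622/15 ≈ 1108.13.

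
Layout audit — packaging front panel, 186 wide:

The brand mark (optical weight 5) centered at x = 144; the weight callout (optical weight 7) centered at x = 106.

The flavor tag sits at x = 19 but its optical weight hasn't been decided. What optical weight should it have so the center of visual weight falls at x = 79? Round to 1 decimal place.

w ≈ 8.6

Known weights sum to 5 + 7 = 12; their moment is 5·144 + 7·106 = 1462.
Set Σw·x/Σw = 79: (1462 + 19w) = 79·(12 + w).
Rearranging, w·(19 − 79) = 79·12 − 1462 = -514, so w ≈ -514/-60 = 8.57.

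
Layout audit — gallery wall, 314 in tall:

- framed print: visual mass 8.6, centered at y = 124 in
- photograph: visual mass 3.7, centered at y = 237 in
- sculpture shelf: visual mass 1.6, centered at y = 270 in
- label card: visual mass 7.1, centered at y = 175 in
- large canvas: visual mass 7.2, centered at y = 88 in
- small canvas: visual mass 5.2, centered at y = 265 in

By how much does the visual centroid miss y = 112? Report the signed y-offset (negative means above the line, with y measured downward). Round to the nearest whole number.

≈ 57 in

Σw = 8.6 + 3.7 + 1.6 + 7.1 + 7.2 + 5.2 = 33.4.
y-moment: 8.6·124 + 3.7·237 + 1.6·270 + 7.1·175 + 7.2·88 + 5.2·265 = 5629.4; centroid 5629.4/33.4 ≈ 168.54.
Offset from y = 112: 168.54 − 112 ≈ 56.54.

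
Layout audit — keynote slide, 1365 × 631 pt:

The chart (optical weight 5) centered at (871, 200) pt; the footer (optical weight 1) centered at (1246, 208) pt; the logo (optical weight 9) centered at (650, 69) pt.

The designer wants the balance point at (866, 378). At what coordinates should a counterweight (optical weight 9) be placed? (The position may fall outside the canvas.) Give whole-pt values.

(1037, 805)

After adding the counterweight, total weight = 5 + 1 + 9 + 9 = 24.
x: target moment 24×866 = 20784; current 5·871 + 1·1246 + 9·650 = 11451; the counterweight supplies 9333, so x = 9333/9 ≈ 1037.00.
y: target moment 24×378 = 9072; current 5·200 + 1·208 + 9·69 = 1829; the counterweight supplies 7243, so y = 7243/9 ≈ 804.78.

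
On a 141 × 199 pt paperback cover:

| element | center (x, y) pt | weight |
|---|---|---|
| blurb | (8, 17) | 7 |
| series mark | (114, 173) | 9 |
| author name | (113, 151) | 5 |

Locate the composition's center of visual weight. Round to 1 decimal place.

(78.4, 115.8)

Weights sum to 7 + 9 + 5 = 21.
x-moment: 7·8 + 9·114 + 5·113 = 1647; centroid 1647/21 ≈ 78.43.
y-moment: 7·17 + 9·173 + 5·151 = 2431; centroid 2431/21 ≈ 115.76.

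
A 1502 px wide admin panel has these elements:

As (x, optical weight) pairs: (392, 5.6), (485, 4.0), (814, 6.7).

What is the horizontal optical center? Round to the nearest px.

Total weight = 5.6 + 4.0 + 6.7 = 16.3.
x: (5.6·392 + 4.0·485 + 6.7·814) / 16.3 = 9589.0 / 16.3 ≈ 588.28

x ≈ 588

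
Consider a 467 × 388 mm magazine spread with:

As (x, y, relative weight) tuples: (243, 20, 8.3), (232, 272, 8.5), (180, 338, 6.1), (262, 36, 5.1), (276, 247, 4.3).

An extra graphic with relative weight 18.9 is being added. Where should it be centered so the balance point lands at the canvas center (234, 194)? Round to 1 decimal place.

After adding the extra graphic, total weight = 8.3 + 8.5 + 6.1 + 5.1 + 4.3 + 18.9 = 51.2.
Along x: (7609.9 + 18.9·x) / 51.2 = 234 (existing moment 8.3·243 + 8.5·232 + 6.1·180 + 5.1·262 + 4.3·276 = 7609.9) ⇒ x = (11980.8 − 7609.9) / 18.9 ≈ 231.26.
Along y: (5785.5 + 18.9·y) / 51.2 = 194 (existing moment 8.3·20 + 8.5·272 + 6.1·338 + 5.1·36 + 4.3·247 = 5785.5) ⇒ y = (9932.8 − 5785.5) / 18.9 ≈ 219.43.

(231.3, 219.4)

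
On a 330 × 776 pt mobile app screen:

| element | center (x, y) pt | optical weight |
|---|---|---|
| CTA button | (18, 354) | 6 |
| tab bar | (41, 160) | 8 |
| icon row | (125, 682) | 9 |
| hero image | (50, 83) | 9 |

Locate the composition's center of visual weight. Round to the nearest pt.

Σw = 6 + 8 + 9 + 9 = 32.
Σw·x = 6·18 + 8·41 + 9·125 + 9·50 = 2011, so x̄ = 2011/32 ≈ 62.84.
Σw·y = 6·354 + 8·160 + 9·682 + 9·83 = 10289, so ȳ = 10289/32 ≈ 321.53.

(63, 322)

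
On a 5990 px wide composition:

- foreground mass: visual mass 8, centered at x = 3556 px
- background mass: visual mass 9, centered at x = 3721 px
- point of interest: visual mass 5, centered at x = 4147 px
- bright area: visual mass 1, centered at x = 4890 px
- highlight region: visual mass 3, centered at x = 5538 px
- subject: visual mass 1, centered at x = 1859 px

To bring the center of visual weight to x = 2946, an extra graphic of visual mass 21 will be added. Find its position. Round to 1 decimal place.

x ≈ 1684.4

New total weight: (8 + 9 + 5 + 1 + 3 + 1) + 21 = 48.
x: target moment 48×2946 = 141408; current 8·3556 + 9·3721 + 5·4147 + 1·4890 + 3·5538 + 1·1859 = 106035; the extra graphic supplies 35373, so x = 35373/21 ≈ 1684.43.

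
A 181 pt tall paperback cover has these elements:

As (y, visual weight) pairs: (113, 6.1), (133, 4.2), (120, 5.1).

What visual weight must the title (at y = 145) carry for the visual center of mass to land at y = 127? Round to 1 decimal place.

Known weights sum to 6.1 + 4.2 + 5.1 = 15.4; their moment is 6.1·113 + 4.2·133 + 5.1·120 = 1859.9.
For the centroid to hit 127: (1859.9 + w·145) / (15.4 + w) = 127.
Rearranging, w·(145 − 127) = 127·15.4 − 1859.9 = 95.9, so w ≈ 95.9/18 = 5.33.

w ≈ 5.3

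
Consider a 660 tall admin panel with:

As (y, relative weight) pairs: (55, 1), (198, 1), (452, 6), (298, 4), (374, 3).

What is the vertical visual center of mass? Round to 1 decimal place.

y ≈ 351.9

Total weight = 1 + 1 + 6 + 4 + 3 = 15.
y: (1·55 + 1·198 + 6·452 + 4·298 + 3·374) / 15 = 5279 / 15 ≈ 351.93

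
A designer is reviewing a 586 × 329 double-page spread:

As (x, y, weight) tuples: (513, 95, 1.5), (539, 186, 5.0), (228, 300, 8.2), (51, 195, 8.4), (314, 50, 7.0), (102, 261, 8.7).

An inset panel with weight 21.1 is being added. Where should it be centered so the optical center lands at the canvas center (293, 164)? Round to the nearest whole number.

With the inset panel, Σw becomes 1.5 + 5.0 + 8.2 + 8.4 + 7.0 + 8.7 + 21.1 = 59.9.
x: target moment 59.9×293 = 17550.7; current 1.5·513 + 5.0·539 + 8.2·228 + 8.4·51 + 7.0·314 + 8.7·102 = 8847.9; the inset panel supplies 8702.8, so x = 8702.8/21.1 ≈ 412.45.
y: target moment 59.9×164 = 9823.6; current 1.5·95 + 5.0·186 + 8.2·300 + 8.4·195 + 7.0·50 + 8.7·261 = 7791.2; the inset panel supplies 2032.4, so y = 2032.4/21.1 ≈ 96.32.

(412, 96)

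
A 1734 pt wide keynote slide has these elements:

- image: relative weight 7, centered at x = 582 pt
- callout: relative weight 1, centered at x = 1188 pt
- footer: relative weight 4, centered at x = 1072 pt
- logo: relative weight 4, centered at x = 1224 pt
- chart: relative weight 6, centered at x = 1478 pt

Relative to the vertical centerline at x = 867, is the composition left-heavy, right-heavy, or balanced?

right-heavy

Total weight = 7 + 1 + 4 + 4 + 6 = 22.
x-moment: 7·582 + 1·1188 + 4·1072 + 4·1224 + 6·1478 = 23314; centroid 23314/22 ≈ 1059.73.
1059.7 lies right of the midline 867, so the layout is right-heavy.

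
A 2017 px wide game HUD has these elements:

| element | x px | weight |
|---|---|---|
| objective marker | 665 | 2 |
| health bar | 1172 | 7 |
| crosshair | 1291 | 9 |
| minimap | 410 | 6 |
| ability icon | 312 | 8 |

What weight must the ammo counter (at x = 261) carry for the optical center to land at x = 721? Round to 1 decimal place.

w ≈ 6.6

Existing Σw = 32 (2 + 7 + 9 + 6 + 8); existing moment 2·665 + 7·1172 + 9·1291 + 6·410 + 8·312 = 26109.
For the centroid to hit 721: (26109 + w·261) / (32 + w) = 721.
So w = (721·32 − 26109)/(261 − 721) = -3037/-460 ≈ 6.60.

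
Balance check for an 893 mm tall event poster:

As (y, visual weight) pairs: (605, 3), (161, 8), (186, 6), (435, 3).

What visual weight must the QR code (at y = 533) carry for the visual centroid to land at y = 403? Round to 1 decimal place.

Known weights sum to 3 + 8 + 6 + 3 = 20; their moment is 3·605 + 8·161 + 6·186 + 3·435 = 5524.
For the centroid to hit 403: (5524 + w·533) / (20 + w) = 403.
Rearranging, w·(533 − 403) = 403·20 − 5524 = 2536, so w ≈ 2536/130 = 19.51.

w ≈ 19.5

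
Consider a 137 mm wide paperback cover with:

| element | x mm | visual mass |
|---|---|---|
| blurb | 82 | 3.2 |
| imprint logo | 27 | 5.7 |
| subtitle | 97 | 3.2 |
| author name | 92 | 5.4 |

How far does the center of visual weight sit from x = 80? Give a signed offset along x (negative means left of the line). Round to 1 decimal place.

Weights sum to 3.2 + 5.7 + 3.2 + 5.4 = 17.5.
x-moment: 3.2·82 + 5.7·27 + 3.2·97 + 5.4·92 = 1223.5; centroid 1223.5/17.5 ≈ 69.91.
Difference: 69.91 − 80 ≈ -10.09.

≈ -10.1 mm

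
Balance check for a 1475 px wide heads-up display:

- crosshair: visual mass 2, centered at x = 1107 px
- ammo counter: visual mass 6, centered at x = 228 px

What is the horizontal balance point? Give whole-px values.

Weights sum to 2 + 6 = 8.
x-moment: 2·1107 + 6·228 = 3582; centroid 3582/8 ≈ 447.75.

x ≈ 448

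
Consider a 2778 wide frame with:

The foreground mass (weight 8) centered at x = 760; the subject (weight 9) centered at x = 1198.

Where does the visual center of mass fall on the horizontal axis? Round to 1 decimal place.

x ≈ 991.9

Weights sum to 8 + 9 = 17.
x: (8·760 + 9·1198) / 17 = 16862 / 17 ≈ 991.88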